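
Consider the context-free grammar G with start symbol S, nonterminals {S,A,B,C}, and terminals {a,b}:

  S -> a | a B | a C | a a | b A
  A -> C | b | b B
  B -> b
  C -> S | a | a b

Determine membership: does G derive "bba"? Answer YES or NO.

Convert to CNF:
  S -> T0 B | T0 C | T0 T0 | T1 A | a
  A -> T0 B | T0 C | T0 T0 | T0 T1 | T1 A | T1 B | a | b
  B -> b
  C -> T0 B | T0 C | T0 T0 | T0 T1 | T1 A | a
  T0 -> a
  T1 -> b

Fill CYK table bottom-up:
  [0..0]={A,B,T1}  "b"  orig:{A,B}
  [1..1]={A,B,T1}  "b"  orig:{A,B}
  [2..2]={A,C,S,T0}  "a"  orig:{A,C,S}
  [0..1]={A,C,S}  "bb"
  [1..2]={A,C,S}  "ba"
  [0..2]={A,C,S}  "bba"

S ∈ T[0,2] ⇒ YES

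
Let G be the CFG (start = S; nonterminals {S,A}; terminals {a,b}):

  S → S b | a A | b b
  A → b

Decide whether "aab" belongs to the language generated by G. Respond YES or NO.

CNF form of G:
  S -> S T0 | T0 T0 | T1 A
  A -> b
  T0 -> b
  T1 -> a

CYK fill:
  cell(0,0) a: {T1}  orig:{}
  cell(1,1) a: {T1}  orig:{}
  cell(2,2) b: {A,T0}  orig:{A}
  cell(0,1) aa: ∅
  cell(1,2) ab: {S}
  cell(0,2) aab: ∅

S ∉ T[0,2] ⇒ NO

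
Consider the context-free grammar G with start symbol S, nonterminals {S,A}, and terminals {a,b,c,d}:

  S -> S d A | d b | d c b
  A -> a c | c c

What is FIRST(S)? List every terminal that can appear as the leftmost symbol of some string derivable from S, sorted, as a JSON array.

Compute FIRST by fixpoint:
pass 1:
  A via A→a c: +{a}
  A via A→c c: +{c}
  S via S→d b: +{d}
  FIRST[S]={d}  FIRST[A]={a,c}
pass 2: done
  FIRST[S]={d}  FIRST[A]={a,c}

FIRST(S) = ["d"]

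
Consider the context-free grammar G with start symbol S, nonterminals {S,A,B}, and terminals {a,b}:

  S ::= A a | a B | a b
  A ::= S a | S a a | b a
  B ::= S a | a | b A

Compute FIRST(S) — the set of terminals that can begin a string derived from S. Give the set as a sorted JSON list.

FIRST sets, iterate to fixpoint:
[1]
  A via A→b a: +{b}
  B via B→a: +{a}
  B via B→b A: +{b}
  S via S→A a: +{b}
  S via S→a B: +{a}
  FIRST[S]={a,b}  FIRST[A]={b}  FIRST[B]={a,b}
[2]
  A via A→S a: +{a}
  FIRST[S]={a,b}  FIRST[A]={a,b}  FIRST[B]={a,b}
[3] (stable)
  FIRST[S]={a,b}  FIRST[A]={a,b}  FIRST[B]={a,b}

FIRST(S) = ["a", "b"]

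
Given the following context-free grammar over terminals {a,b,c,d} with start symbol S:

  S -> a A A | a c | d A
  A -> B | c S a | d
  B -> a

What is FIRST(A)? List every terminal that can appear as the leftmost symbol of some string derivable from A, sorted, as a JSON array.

Compute FIRST by fixpoint:
iter 1:
  A via A→c S a: +{c}
  A via A→d: +{d}
  B via B→a: +{a}
  S via S→a A A: +{a}
  S via S→d A: +{d}
  FIRST[S]={a,d}  FIRST[A]={c,d}  FIRST[B]={a}
iter 2:
  A via A→B: +{a}
  FIRST[S]={a,d}  FIRST[A]={a,c,d}  FIRST[B]={a}
iter 3: (stable)
  FIRST[S]={a,d}  FIRST[A]={a,c,d}  FIRST[B]={a}

FIRST(A) = ["a", "c", "d"]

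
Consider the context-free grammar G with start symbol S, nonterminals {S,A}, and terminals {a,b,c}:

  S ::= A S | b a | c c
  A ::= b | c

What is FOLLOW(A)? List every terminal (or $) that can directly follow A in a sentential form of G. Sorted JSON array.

FIRST iteration:
[1]
  A via A→b: +{b}
  A via A→c: +{c}
  S via S→A S: +{b,c}
  FIRST[S]={b,c}  FIRST[A]={b,c}
[2] (no change)
  FIRST[S]={b,c}  FIRST[A]={b,c}

FOLLOW iteration:
FOLLOW(S) := {$}
iter 1:
  S→A S: FOLLOW(A) ⊇ FIRST(S) = {b,c}; new: +{b,c}
  FOLLOW[S]={$}  FOLLOW[A]={b,c}
iter 2: (no change)
  FOLLOW[S]={$}  FOLLOW[A]={b,c}

FOLLOW(A) = ["b", "c"]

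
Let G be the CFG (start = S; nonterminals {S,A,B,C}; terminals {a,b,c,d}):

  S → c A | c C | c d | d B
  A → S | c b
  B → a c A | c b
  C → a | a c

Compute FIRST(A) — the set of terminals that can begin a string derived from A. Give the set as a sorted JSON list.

FIRST iteration:
[1]
  A via A→c b: +{c}
  B via B→a c A: +{a}
  B via B→c b: +{c}
  C via C→a: +{a}
  S via S→c A: +{c}
  S via S→d B: +{d}
  S: {c,d}  A: {c}  B: {a,c}  C: {a}
[2]
  A via A→S: +{d}
  S: {c,d}  A: {c,d}  B: {a,c}  C: {a}
[3] (stable)
  S: {c,d}  A: {c,d}  B: {a,c}  C: {a}

FIRST(A) = ["c", "d"]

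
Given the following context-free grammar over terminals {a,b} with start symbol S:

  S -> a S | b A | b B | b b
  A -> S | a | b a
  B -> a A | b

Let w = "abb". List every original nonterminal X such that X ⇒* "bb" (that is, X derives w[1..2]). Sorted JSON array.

CNF form of G:
  S -> T0 S | T1 A | T1 B | T1 T1
  A -> T0 S | T1 A | T1 B | T1 T0 | T1 T1 | a
  B -> T0 A | b
  T0 -> a
  T1 -> b

CYK fill (cells [i..j] with 1 ≤ i ≤ j ≤ 2 only):
  [1..1]={B,T1}  "b"  orig:{B}
  [2..2]={B,T1}  "b"  orig:{B}
  [1..2]={A,S}  "bb"

Original NTs in T[1,2] deriving "bb": ["A", "S"]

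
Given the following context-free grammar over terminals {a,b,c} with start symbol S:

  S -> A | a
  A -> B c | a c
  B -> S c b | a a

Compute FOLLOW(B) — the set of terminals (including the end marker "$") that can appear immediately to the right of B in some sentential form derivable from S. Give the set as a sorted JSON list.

FIRST sets, iterate to fixpoint:
pass 1:
  A via A→a c: +{a}
  B via B→a a: +{a}
  S via S→A: +{a}
  FIRST(S)={a}  FIRST(A)={a}  FIRST(B)={a}
pass 2: — fixpoint
  FIRST(S)={a}  FIRST(A)={a}  FIRST(B)={a}

FOLLOW iteration:
initialize: $ ∈ FOLLOW(S)
pass 1:
  A→B c: FOLLOW(B) ⊇ FIRST(c) = {c}; new: +{c}
  B→S c b: FOLLOW(S) ⊇ FIRST(c) = {c}; new: +{c}
  S→A: FOLLOW(A) ⊇ FOLLOW(S) ⊇ {$,c}; new: +{$,c}
  S: {$,c}  A: {$,c}  B: {c}
pass 2: — fixpoint
  S: {$,c}  A: {$,c}  B: {c}

FOLLOW(B) = ["c"]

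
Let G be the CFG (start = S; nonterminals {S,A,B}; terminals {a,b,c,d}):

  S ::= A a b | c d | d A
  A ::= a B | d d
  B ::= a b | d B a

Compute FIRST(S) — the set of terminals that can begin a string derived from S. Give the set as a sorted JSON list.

Compute FIRST by fixpoint:
[1]
  A via A→a B: +{a}
  A via A→d d: +{d}
  B via B→a b: +{a}
  B via B→d B a: +{d}
  S via S→A a b: +{a,d}
  S via S→c d: +{c}
  FIRST(S)={a,c,d}  FIRST(A)={a,d}  FIRST(B)={a,d}
[2] (no change)
  FIRST(S)={a,c,d}  FIRST(A)={a,d}  FIRST(B)={a,d}

FIRST(S) = ["a", "c", "d"]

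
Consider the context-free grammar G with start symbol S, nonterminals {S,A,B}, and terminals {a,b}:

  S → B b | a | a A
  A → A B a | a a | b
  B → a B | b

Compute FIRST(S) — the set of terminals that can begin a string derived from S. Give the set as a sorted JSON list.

Compute FIRST by fixpoint:
pass 1:
  A via A→a a: +{a}
  A via A→b: +{b}
  B via B→a B: +{a}
  B via B→b: +{b}
  S via S→B b: +{a,b}
  S: {a,b}  A: {a,b}  B: {a,b}
pass 2: (stable)
  S: {a,b}  A: {a,b}  B: {a,b}

FIRST(S) = ["a", "b"]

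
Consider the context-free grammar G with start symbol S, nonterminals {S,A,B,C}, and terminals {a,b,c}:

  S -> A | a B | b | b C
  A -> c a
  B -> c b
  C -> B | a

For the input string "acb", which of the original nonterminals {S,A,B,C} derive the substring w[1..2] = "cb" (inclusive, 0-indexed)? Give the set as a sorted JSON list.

Convert to CNF:
  S -> T0 T1 | T1 B | T2 C | b
  A -> T0 T1
  B -> T0 T2
  C -> T0 T2 | a
  T0 -> c
  T1 -> a
  T2 -> b

Fill CYK table bottom-up (cells [i..j] with 1 ≤ i ≤ j ≤ 2 only):
  cell(1,1) c: {T0}  orig:{}
  cell(2,2) b: {S,T2}  orig:{S}
  cell(1,2) cb: {B,C}

Original NTs in T[1,2] deriving "cb": ["B", "C"]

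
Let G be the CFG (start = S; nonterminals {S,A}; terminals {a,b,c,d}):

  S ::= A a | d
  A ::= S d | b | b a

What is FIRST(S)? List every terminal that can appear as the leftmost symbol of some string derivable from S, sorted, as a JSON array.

FIRST sets, iterate to fixpoint:
[1]
  A via A→b: +{b}
  S via S→A a: +{b}
  S via S→d: +{d}
  S: {b,d}  A: {b}
[2]
  A via A→S d: +{d}
  S: {b,d}  A: {b,d}
[3] done
  S: {b,d}  A: {b,d}

FIRST(S) = ["b", "d"]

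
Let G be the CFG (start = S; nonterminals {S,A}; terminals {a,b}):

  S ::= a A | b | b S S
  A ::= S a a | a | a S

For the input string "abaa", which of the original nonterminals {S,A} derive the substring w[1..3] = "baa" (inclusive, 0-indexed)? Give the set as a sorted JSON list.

Convert to CNF:
  S -> T0 A | T1 X3 | b
  A -> S X2 | T0 S | a
  T0 -> a
  T1 -> b
  X2 -> T0 T0
  X3 -> S S

CYK table (by increasing span) — only the sub-triangle for w[1..3]:
  [1..1]={S,T1}  "b"  orig:{S}
  [2..2]={A,T0}  "a"  orig:{A}
  [3..3]={A,T0}  "a"  orig:{A}
  [1..2]=∅  "ba"
  [2..3]={S,X2}  "aa"  orig:{S}
  [1..3]={A,X3}  "baa"  orig:{A}

Original NTs in T[1,3] deriving "baa": ["A"]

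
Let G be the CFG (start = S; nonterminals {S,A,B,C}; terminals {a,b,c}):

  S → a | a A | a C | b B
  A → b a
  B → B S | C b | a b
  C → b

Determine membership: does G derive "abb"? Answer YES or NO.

Convert to CNF:
  S -> T0 B | T1 A | T1 C | a
  A -> T0 T1
  B -> B S | C T0 | T1 T0
  C -> b
  T0 -> b
  T1 -> a

CYK fill:
  cell(0,0) a: {S,T1}  orig:{S}
  cell(1,1) b: {C,T0}  orig:{C}
  cell(2,2) b: {C,T0}  orig:{C}
  cell(0,1) ab: {B,S}
  cell(1,2) bb: {B}
  cell(0,2) abb: ∅

S ∉ T[0,2] ⇒ NO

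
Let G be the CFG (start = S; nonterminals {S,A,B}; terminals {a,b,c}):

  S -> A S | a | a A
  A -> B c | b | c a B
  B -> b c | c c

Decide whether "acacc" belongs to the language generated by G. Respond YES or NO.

Convert to CNF:
  S -> A S | T1 A | a
  A -> B T0 | T0 X3 | b
  B -> T0 T0 | T2 T0
  T0 -> c
  T1 -> a
  T2 -> b
  X3 -> T1 B

CYK table (by increasing span):
  cell(0,0) a: {S,T1}  orig:{S}
  cell(1,1) c: {T0}  orig:{}
  cell(2,2) a: {S,T1}  orig:{S}
  cell(3,3) c: {T0}  orig:{}
  cell(4,4) c: {T0}  orig:{}
  cell(0,1) ac: ∅
  cell(1,2) ca: ∅
  cell(2,3) ac: ∅
  cell(3,4) cc: {B}
  cell(0,2) aca: ∅
  cell(1,3) cac: ∅
  cell(2,4) acc: {X3}  orig:{}
  cell(0,3) acac: ∅
  cell(1,4) cacc: {A}
  cell(0,4) acacc: {S}

S ∈ T[0,4] ⇒ YES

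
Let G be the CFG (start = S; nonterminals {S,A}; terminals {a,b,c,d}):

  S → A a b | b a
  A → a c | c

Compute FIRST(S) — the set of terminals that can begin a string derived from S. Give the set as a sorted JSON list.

Compute FIRST by fixpoint:
iter 1:
  A via A→a c: +{a}
  A via A→c: +{c}
  S via S→A a b: +{a,c}
  S via S→b a: +{b}
  FIRST[S]={a,b,c}  FIRST[A]={a,c}
iter 2: (no change)
  FIRST[S]={a,b,c}  FIRST[A]={a,c}

FIRST(S) = ["a", "b", "c"]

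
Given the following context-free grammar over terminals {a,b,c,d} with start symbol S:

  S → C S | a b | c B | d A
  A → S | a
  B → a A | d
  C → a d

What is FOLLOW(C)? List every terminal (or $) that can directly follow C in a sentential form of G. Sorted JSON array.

Compute FIRST by fixpoint:
iter 1:
  A via A→a: +{a}
  B via B→a A: +{a}
  B via B→d: +{d}
  C via C→a d: +{a}
  S via S→C S: +{a}
  S via S→c B: +{c}
  S via S→d A: +{d}
  FIRST[S]={a,c,d}  FIRST[A]={a}  FIRST[B]={a,d}  FIRST[C]={a}
iter 2:
  A via A→S: +{c,d}
  FIRST[S]={a,c,d}  FIRST[A]={a,c,d}  FIRST[B]={a,d}  FIRST[C]={a}
iter 3: — fixpoint
  FIRST[S]={a,c,d}  FIRST[A]={a,c,d}  FIRST[B]={a,d}  FIRST[C]={a}

FOLLOW sets:
initialize: $ ∈ FOLLOW(S)
round 1:
  S→C S: FOLLOW(C) ⊇ FIRST(S) = {a,c,d}; new: +{a,c,d}
  S→c B: FOLLOW(B) ⊇ FOLLOW(S) ⊇ {$}; new: +{$}
  S→d A: FOLLOW(A) ⊇ FOLLOW(S) ⊇ {$}; new: +{$}
  FOLLOW[S]={$}  FOLLOW[A]={$}  FOLLOW[B]={$}  FOLLOW[C]={a,c,d}
round 2: done
  FOLLOW[S]={$}  FOLLOW[A]={$}  FOLLOW[B]={$}  FOLLOW[C]={a,c,d}

FOLLOW(C) = ["a", "c", "d"]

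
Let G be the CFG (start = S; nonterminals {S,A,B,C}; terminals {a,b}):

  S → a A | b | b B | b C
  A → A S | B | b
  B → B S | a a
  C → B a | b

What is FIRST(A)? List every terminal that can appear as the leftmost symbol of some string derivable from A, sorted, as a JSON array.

FIRST sets, iterate to fixpoint:
[1]
  A via A→b: +{b}
  B via B→a a: +{a}
  C via C→B a: +{a}
  C via C→b: +{b}
  S via S→a A: +{a}
  S via S→b: +{b}
  FIRST[S]={a,b}  FIRST[A]={b}  FIRST[B]={a}  FIRST[C]={a,b}
[2]
  A via A→B: +{a}
  FIRST[S]={a,b}  FIRST[A]={a,b}  FIRST[B]={a}  FIRST[C]={a,b}
[3] done
  FIRST[S]={a,b}  FIRST[A]={a,b}  FIRST[B]={a}  FIRST[C]={a,b}

FIRST(A) = ["a", "b"]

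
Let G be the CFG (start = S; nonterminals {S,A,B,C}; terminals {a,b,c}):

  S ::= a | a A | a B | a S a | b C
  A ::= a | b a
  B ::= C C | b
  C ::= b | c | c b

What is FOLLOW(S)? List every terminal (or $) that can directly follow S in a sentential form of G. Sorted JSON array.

FIRST iteration:
iter 1:
  A via A→a: +{a}
  A via A→b a: +{b}
  B via B→b: +{b}
  C via C→b: +{b}
  C via C→c: +{c}
  S via S→a: +{a}
  S via S→b C: +{b}
  FIRST(S)={a,b}  FIRST(A)={a,b}  FIRST(B)={b}  FIRST(C)={b,c}
iter 2:
  B via B→C C: +{c}
  FIRST(S)={a,b}  FIRST(A)={a,b}  FIRST(B)={b,c}  FIRST(C)={b,c}
iter 3: (no change)
  FIRST(S)={a,b}  FIRST(A)={a,b}  FIRST(B)={b,c}  FIRST(C)={b,c}

FOLLOW iteration:
seed FOLLOW(S) with $
iter 1:
  B→C C: FOLLOW(C) ⊇ FIRST(C) = {b,c}; new: +{b,c}
  S→a A: FOLLOW(A) ⊇ FOLLOW(S) ⊇ {$}; new: +{$}
  S→a B: FOLLOW(B) ⊇ FOLLOW(S) ⊇ {$}; new: +{$}
  S→a S a: FOLLOW(S) ⊇ FIRST(a) = {a}; new: +{a}
  S→b C: FOLLOW(C) ⊇ FOLLOW(S) ⊇ {$,a}; new: +{$,a}
  FOLLOW[S]={$,a}  FOLLOW[A]={$}  FOLLOW[B]={$}  FOLLOW[C]={$,a,b,c}
iter 2:
  S→a A: FOLLOW(A) ⊇ FOLLOW(S) ⊇ {$,a}; new: +{a}
  S→a B: FOLLOW(B) ⊇ FOLLOW(S) ⊇ {$,a}; new: +{a}
  FOLLOW[S]={$,a}  FOLLOW[A]={$,a}  FOLLOW[B]={$,a}  FOLLOW[C]={$,a,b,c}
iter 3: (stable)
  FOLLOW[S]={$,a}  FOLLOW[A]={$,a}  FOLLOW[B]={$,a}  FOLLOW[C]={$,a,b,c}

FOLLOW(S) = ["$", "a"]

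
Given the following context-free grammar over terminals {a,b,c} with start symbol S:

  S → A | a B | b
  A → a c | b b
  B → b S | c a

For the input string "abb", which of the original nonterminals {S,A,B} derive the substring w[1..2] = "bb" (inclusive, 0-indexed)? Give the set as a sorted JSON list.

Convert to CNF:
  S -> T0 B | T0 T1 | T2 T2 | b
  A -> T0 T1 | T2 T2
  B -> T1 T0 | T2 S
  T0 -> a
  T1 -> c
  T2 -> b

CYK table (by increasing span) — only the sub-triangle for w[1..2]:
  cell(1,1) b: {S,T2}  orig:{S}
  cell(2,2) b: {S,T2}  orig:{S}
  cell(1,2) bb: {A,B,S}

Original NTs in T[1,2] deriving "bb": ["A", "B", "S"]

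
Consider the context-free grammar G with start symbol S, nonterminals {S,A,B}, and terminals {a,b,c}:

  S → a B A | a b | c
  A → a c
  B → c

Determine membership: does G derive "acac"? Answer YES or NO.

CNF form of G:
  S -> T0 T2 | T0 X3 | c
  A -> T0 T1
  B -> c
  T0 -> a
  T1 -> c
  T2 -> b
  X3 -> B A

CYK table (by increasing span):
  T[0,0] 'a' = {T0}  orig:{}
  T[1,1] 'c' = {B,S,T1}  orig:{B,S}
  T[2,2] 'a' = {T0}  orig:{}
  T[3,3] 'c' = {B,S,T1}  orig:{B,S}
  T[0,1] 'ac' = {A}
  T[1,2] 'ca' = ∅
  T[2,3] 'ac' = {A}
  T[0,2] 'aca' = ∅
  T[1,3] 'cac' = {X3}  orig:{}
  T[0,3] 'acac' = {S}

S ∈ T[0,3] ⇒ YES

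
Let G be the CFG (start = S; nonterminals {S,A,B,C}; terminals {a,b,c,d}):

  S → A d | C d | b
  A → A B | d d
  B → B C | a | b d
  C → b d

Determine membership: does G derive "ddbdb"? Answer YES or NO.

Convert to CNF:
  S -> A T0 | C T0 | b
  A -> A B | T0 T0
  B -> B C | T1 T0 | a
  C -> T1 T0
  T0 -> d
  T1 -> b

CYK fill:
  [0..0]={T0}  "d"  orig:{}
  [1..1]={T0}  "d"  orig:{}
  [2..2]={S,T1}  "b"  orig:{S}
  [3..3]={T0}  "d"  orig:{}
  [4..4]={S,T1}  "b"  orig:{S}
  [0..1]={A}  "dd"
  [1..2]=∅  "db"
  [2..3]={B,C}  "bd"
  [3..4]=∅  "db"
  [0..2]=∅  "ddb"
  [1..3]=∅  "dbd"
  [2..4]=∅  "bdb"
  [0..3]={A}  "ddbd"
  [1..4]=∅  "dbdb"
  [0..4]=∅  "ddbdb"

S ∉ T[0,4] ⇒ NO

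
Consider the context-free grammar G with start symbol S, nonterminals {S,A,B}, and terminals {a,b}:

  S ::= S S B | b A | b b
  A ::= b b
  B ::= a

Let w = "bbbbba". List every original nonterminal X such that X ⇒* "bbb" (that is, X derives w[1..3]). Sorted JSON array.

Convert to CNF:
  S -> S X1 | T0 A | T0 T0
  A -> T0 T0
  B -> a
  T0 -> b
  X1 -> S B

CYK table (by increasing span) (cells [i..j] with 1 ≤ i ≤ j ≤ 3 only):
  cell(1,1) b: {T0}  orig:{}
  cell(2,2) b: {T0}  orig:{}
  cell(3,3) b: {T0}  orig:{}
  cell(1,2) bb: {A,S}
  cell(2,3) bb: {A,S}
  cell(1,3) bbb: {S}

Original NTs in T[1,3] deriving "bbb": ["S"]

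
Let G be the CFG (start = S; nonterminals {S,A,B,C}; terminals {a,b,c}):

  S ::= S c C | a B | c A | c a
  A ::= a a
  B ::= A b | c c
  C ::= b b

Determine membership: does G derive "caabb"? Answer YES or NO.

Convert to CNF:
  S -> S X3 | T0 B | T2 A | T2 T0
  A -> T0 T0
  B -> A T1 | T2 T2
  C -> T1 T1
  T0 -> a
  T1 -> b
  T2 -> c
  X3 -> T2 C

CYK fill:
  [0..0]={T2}  "c"  orig:{}
  [1..1]={T0}  "a"  orig:{}
  [2..2]={T0}  "a"  orig:{}
  [3..3]={T1}  "b"  orig:{}
  [4..4]={T1}  "b"  orig:{}
  [0..1]={S}  "ca"
  [1..2]={A}  "aa"
  [2..3]=∅  "ab"
  [3..4]={C}  "bb"
  [0..2]={S}  "caa"
  [1..3]={B}  "aab"
  [2..4]=∅  "abb"
  [0..3]=∅  "caab"
  [1..4]=∅  "aabb"
  [0..4]=∅  "caabb"

S ∉ T[0,4] ⇒ NO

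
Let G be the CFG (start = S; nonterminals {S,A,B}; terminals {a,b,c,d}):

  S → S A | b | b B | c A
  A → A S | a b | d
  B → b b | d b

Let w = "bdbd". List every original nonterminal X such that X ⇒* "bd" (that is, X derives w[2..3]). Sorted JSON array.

CNF form of G:
  S -> S A | T1 B | T3 A | b
  A -> A S | T0 T1 | d
  B -> T1 T1 | T2 T1
  T0 -> a
  T1 -> b
  T2 -> d
  T3 -> c

Fill CYK table bottom-up, restricted to cells inside w[2..3]:
  T[2,2] 'b' = {S,T1}  orig:{S}
  T[3,3] 'd' = {A,T2}  orig:{A}
  T[2,3] 'bd' = {S}

Original NTs in T[2,3] deriving "bd": ["S"]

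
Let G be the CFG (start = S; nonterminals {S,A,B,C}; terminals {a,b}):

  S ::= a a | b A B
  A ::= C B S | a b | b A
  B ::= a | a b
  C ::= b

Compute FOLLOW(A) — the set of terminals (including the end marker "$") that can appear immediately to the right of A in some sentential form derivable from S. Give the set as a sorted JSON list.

FIRST iteration:
pass 1:
  A via A→a b: +{a}
  A via A→b A: +{b}
  B via B→a: +{a}
  C via C→b: +{b}
  S via S→a a: +{a}
  S via S→b A B: +{b}
  FIRST[S]={a,b}  FIRST[A]={a,b}  FIRST[B]={a}  FIRST[C]={b}
pass 2: done
  FIRST[S]={a,b}  FIRST[A]={a,b}  FIRST[B]={a}  FIRST[C]={b}

FOLLOW sets:
FOLLOW(S) := {$}
iter 1:
  A→C B S: FOLLOW(C) ⊇ FIRST(B) = {a}; new: +{a}
  A→C B S: FOLLOW(B) ⊇ FIRST(S) = {a,b}; new: +{a,b}
  S→b A B: FOLLOW(A) ⊇ FIRST(B) = {a}; new: +{a}
  S→b A B: FOLLOW(B) ⊇ FOLLOW(S) ⊇ {$}; new: +{$}
  FOLLOW(S)={$}  FOLLOW(A)={a}  FOLLOW(B)={$,a,b}  FOLLOW(C)={a}
iter 2:
  A→C B S: FOLLOW(S) ⊇ FOLLOW(A) ⊇ {a}; new: +{a}
  FOLLOW(S)={$,a}  FOLLOW(A)={a}  FOLLOW(B)={$,a,b}  FOLLOW(C)={a}
iter 3: done
  FOLLOW(S)={$,a}  FOLLOW(A)={a}  FOLLOW(B)={$,a,b}  FOLLOW(C)={a}

FOLLOW(A) = ["a"]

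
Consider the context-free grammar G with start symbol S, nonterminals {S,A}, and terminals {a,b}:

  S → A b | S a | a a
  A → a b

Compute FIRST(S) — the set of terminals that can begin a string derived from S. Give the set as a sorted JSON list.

FIRST iteration:
[1]
  A via A→a b: +{a}
  S via S→A b: +{a}
  S: {a}  A: {a}
[2] done
  S: {a}  A: {a}

FIRST(S) = ["a"]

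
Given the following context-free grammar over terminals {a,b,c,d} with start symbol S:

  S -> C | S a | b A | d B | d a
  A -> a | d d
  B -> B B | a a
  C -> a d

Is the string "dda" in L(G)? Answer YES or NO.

Convert to CNF:
  S -> S T1 | T0 B | T0 T1 | T1 T0 | T2 A
  A -> T0 T0 | a
  B -> B B | T1 T1
  C -> T1 T0
  T0 -> d
  T1 -> a
  T2 -> b

CYK table (by increasing span):
  T[0,0] 'd' = {T0}  orig:{}
  T[1,1] 'd' = {T0}  orig:{}
  T[2,2] 'a' = {A,T1}  orig:{A}
  T[0,1] 'dd' = {A}
  T[1,2] 'da' = {S}
  T[0,2] 'dda' = ∅

S ∉ T[0,2] ⇒ NO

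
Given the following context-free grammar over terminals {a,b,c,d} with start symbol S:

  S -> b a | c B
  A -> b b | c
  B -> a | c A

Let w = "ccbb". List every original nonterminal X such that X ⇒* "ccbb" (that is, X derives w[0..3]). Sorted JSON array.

CNF form of G:
  S -> T0 T2 | T1 B
  A -> T0 T0 | c
  B -> T1 A | a
  T0 -> b
  T1 -> c
  T2 -> a

CYK table (by increasing span), restricted to cells inside w[0..3]:
  cell(0,0) c: {A,T1}  orig:{A}
  cell(1,1) c: {A,T1}  orig:{A}
  cell(2,2) b: {T0}  orig:{}
  cell(3,3) b: {T0}  orig:{}
  cell(0,1) cc: {B}
  cell(1,2) cb: ∅
  cell(2,3) bb: {A}
  cell(0,2) ccb: ∅
  cell(1,3) cbb: {B}
  cell(0,3) ccbb: {S}

Original NTs in T[0,3] deriving "ccbb": ["S"]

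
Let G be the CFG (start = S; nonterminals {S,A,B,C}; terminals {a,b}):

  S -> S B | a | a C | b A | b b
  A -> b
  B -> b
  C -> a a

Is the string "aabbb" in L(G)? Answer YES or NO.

CNF form of G:
  S -> S B | T0 C | T1 A | T1 T1 | a
  A -> b
  B -> b
  C -> T0 T0
  T0 -> a
  T1 -> b

CYK fill:
  cell(0,0) a: {S,T0}  orig:{S}
  cell(1,1) a: {S,T0}  orig:{S}
  cell(2,2) b: {A,B,T1}  orig:{A,B}
  cell(3,3) b: {A,B,T1}  orig:{A,B}
  cell(4,4) b: {A,B,T1}  orig:{A,B}
  cell(0,1) aa: {C}
  cell(1,2) ab: {S}
  cell(2,3) bb: {S}
  cell(3,4) bb: {S}
  cell(0,2) aab: ∅
  cell(1,3) abb: {S}
  cell(2,4) bbb: {S}
  cell(0,3) aabb: ∅
  cell(1,4) abbb: {S}
  cell(0,4) aabbb: ∅

S ∉ T[0,4] ⇒ NO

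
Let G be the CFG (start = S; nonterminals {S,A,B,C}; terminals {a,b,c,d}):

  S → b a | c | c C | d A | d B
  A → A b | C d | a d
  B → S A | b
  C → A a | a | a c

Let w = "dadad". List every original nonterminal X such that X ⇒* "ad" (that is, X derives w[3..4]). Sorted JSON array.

Convert to CNF:
  S -> T0 T2 | T1 A | T1 B | T3 C | c
  A -> A T0 | C T1 | T2 T1
  B -> S A | b
  C -> A T2 | T2 T3 | a
  T0 -> b
  T1 -> d
  T2 -> a
  T3 -> c

CYK table (by increasing span) — only the sub-triangle for w[3..4]:
  [3..3]={C,T2}  "a"  orig:{C}
  [4..4]={T1}  "d"  orig:{}
  [3..4]={A}  "ad"

Original NTs in T[3,4] deriving "ad": ["A"]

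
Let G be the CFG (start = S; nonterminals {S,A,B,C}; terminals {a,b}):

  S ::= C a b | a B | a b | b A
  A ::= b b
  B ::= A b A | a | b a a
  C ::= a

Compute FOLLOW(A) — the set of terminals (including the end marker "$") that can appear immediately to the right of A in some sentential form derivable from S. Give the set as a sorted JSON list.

Compute FIRST by fixpoint:
round 1:
  A via A→b b: +{b}
  B via B→A b A: +{b}
  B via B→a: +{a}
  C via C→a: +{a}
  S via S→C a b: +{a}
  S via S→b A: +{b}
  S: {a,b}  A: {b}  B: {a,b}  C: {a}
round 2: (stable)
  S: {a,b}  A: {b}  B: {a,b}  C: {a}

Compute FOLLOW by fixpoint:
seed FOLLOW(S) with $
iter 1:
  B→A b A: FOLLOW(A) ⊇ FIRST(b) = {b}; new: +{b}
  S→C a b: FOLLOW(C) ⊇ FIRST(a) = {a}; new: +{a}
  S→a B: FOLLOW(B) ⊇ FOLLOW(S) ⊇ {$}; new: +{$}
  S→b A: FOLLOW(A) ⊇ FOLLOW(S) ⊇ {$}; new: +{$}
  FOLLOW[S]={$}  FOLLOW[A]={$,b}  FOLLOW[B]={$}  FOLLOW[C]={a}
iter 2: done
  FOLLOW[S]={$}  FOLLOW[A]={$,b}  FOLLOW[B]={$}  FOLLOW[C]={a}

FOLLOW(A) = ["$", "b"]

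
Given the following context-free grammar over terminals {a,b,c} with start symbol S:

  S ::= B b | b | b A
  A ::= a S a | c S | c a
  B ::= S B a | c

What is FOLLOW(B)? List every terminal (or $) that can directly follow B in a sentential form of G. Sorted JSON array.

FIRST iteration:
iter 1:
  A via A→a S a: +{a}
  A via A→c S: +{c}
  B via B→c: +{c}
  S via S→B b: +{c}
  S via S→b: +{b}
  S: {b,c}  A: {a,c}  B: {c}
iter 2:
  B via B→S B a: +{b}
  S: {b,c}  A: {a,c}  B: {b,c}
iter 3: (stable)
  S: {b,c}  A: {a,c}  B: {b,c}

FOLLOW sets:
FOLLOW(S) := {$}
pass 1:
  A→a S a: FOLLOW(S) ⊇ FIRST(a) = {a}; new: +{a}
  B→S B a: FOLLOW(S) ⊇ FIRST(B) = {b,c}; new: +{b,c}
  B→S B a: FOLLOW(B) ⊇ FIRST(a) = {a}; new: +{a}
  S→B b: FOLLOW(B) ⊇ FIRST(b) = {b}; new: +{b}
  S→b A: FOLLOW(A) ⊇ FOLLOW(S) ⊇ {$,a,b,c}; new: +{$,a,b,c}
  S: {$,a,b,c}  A: {$,a,b,c}  B: {a,b}
pass 2: done
  S: {$,a,b,c}  A: {$,a,b,c}  B: {a,b}

FOLLOW(B) = ["a", "b"]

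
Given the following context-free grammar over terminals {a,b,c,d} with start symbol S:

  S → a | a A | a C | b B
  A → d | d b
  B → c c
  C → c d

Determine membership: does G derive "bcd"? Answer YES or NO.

CNF form of G:
  S -> T1 B | T3 A | T3 C | a
  A -> T0 T1 | d
  B -> T2 T2
  C -> T2 T0
  T0 -> d
  T1 -> b
  T2 -> c
  T3 -> a

CYK table (by increasing span):
  cell(0,0) b: {T1}  orig:{}
  cell(1,1) c: {T2}  orig:{}
  cell(2,2) d: {A,T0}  orig:{A}
  cell(0,1) bc: ∅
  cell(1,2) cd: {C}
  cell(0,2) bcd: ∅

S ∉ T[0,2] ⇒ NO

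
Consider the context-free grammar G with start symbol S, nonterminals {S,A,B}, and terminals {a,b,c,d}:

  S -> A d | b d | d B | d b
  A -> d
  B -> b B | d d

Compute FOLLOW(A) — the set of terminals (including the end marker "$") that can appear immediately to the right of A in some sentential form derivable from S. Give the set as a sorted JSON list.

FIRST sets, iterate to fixpoint:
pass 1:
  A via A→d: +{d}
  B via B→b B: +{b}
  B via B→d d: +{d}
  S via S→A d: +{d}
  S via S→b d: +{b}
  S: {b,d}  A: {d}  B: {b,d}
pass 2: (no change)
  S: {b,d}  A: {d}  B: {b,d}

Compute FOLLOW by fixpoint:
seed FOLLOW(S) with $
round 1:
  S→A d: FOLLOW(A) ⊇ FIRST(d) = {d}; new: +{d}
  S→d B: FOLLOW(B) ⊇ FOLLOW(S) ⊇ {$}; new: +{$}
  FOLLOW(S)={$}  FOLLOW(A)={d}  FOLLOW(B)={$}
round 2: — fixpoint
  FOLLOW(S)={$}  FOLLOW(A)={d}  FOLLOW(B)={$}

FOLLOW(A) = ["d"]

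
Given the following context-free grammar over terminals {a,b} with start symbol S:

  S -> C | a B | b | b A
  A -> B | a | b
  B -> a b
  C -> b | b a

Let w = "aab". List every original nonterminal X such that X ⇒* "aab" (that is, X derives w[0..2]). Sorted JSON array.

CNF form of G:
  S -> T0 B | T1 A | T1 T0 | b
  A -> T0 T1 | a | b
  B -> T0 T1
  C -> T1 T0 | b
  T0 -> a
  T1 -> b

Fill CYK table bottom-up — only the sub-triangle for w[0..2]:
  cell(0,0) a: {A,T0}  orig:{A}
  cell(1,1) a: {A,T0}  orig:{A}
  cell(2,2) b: {A,C,S,T1}  orig:{A,C,S}
  cell(0,1) aa: ∅
  cell(1,2) ab: {A,B}
  cell(0,2) aab: {S}

Original NTs in T[0,2] deriving "aab": ["S"]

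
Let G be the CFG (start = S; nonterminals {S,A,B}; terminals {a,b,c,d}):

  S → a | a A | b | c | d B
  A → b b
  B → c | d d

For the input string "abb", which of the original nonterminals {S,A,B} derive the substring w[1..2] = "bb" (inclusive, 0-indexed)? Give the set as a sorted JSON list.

CNF form of G:
  S -> T1 B | T2 A | a | b | c
  A -> T0 T0
  B -> T1 T1 | c
  T0 -> b
  T1 -> d
  T2 -> a

CYK fill, restricted to cells inside w[1..2]:
  T[1,1] 'b' = {S,T0}  orig:{S}
  T[2,2] 'b' = {S,T0}  orig:{S}
  T[1,2] 'bb' = {A}

Original NTs in T[1,2] deriving "bb": ["A"]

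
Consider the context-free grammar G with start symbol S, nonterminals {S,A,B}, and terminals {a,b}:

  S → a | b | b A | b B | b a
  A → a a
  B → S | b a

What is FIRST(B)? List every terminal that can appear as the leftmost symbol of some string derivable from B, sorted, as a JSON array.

FIRST sets, iterate to fixpoint:
iter 1:
  A via A→a a: +{a}
  B via B→b a: +{b}
  S via S→a: +{a}
  S via S→b: +{b}
  S: {a,b}  A: {a}  B: {b}
iter 2:
  B via B→S: +{a}
  S: {a,b}  A: {a}  B: {a,b}
iter 3: done
  S: {a,b}  A: {a}  B: {a,b}

FIRST(B) = ["a", "b"]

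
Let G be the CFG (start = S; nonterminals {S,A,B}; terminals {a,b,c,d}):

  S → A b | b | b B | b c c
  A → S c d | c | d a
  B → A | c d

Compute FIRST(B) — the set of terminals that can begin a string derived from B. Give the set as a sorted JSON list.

FIRST iteration:
[1]
  A via A→c: +{c}
  A via A→d a: +{d}
  B via B→A: +{c,d}
  S via S→A b: +{c,d}
  S via S→b: +{b}
  FIRST[S]={b,c,d}  FIRST[A]={c,d}  FIRST[B]={c,d}
[2]
  A via A→S c d: +{b}
  B via B→A: +{b}
  FIRST[S]={b,c,d}  FIRST[A]={b,c,d}  FIRST[B]={b,c,d}
[3] (no change)
  FIRST[S]={b,c,d}  FIRST[A]={b,c,d}  FIRST[B]={b,c,d}

FIRST(B) = ["b", "c", "d"]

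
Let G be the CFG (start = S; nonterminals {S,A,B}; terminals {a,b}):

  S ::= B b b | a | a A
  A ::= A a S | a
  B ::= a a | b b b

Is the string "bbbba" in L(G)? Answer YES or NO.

CNF form of G:
  S -> B X4 | T0 A | a
  A -> A X2 | a
  B -> T0 T0 | T1 X3
  T0 -> a
  T1 -> b
  X2 -> T0 S
  X3 -> T1 T1
  X4 -> T1 T1

Fill CYK table bottom-up:
  T[0,0] 'b' = {T1}  orig:{}
  T[1,1] 'b' = {T1}  orig:{}
  T[2,2] 'b' = {T1}  orig:{}
  T[3,3] 'b' = {T1}  orig:{}
  T[4,4] 'a' = {A,S,T0}  orig:{A,S}
  T[0,1] 'bb' = {X3,X4}  orig:{}
  T[1,2] 'bb' = {X3,X4}  orig:{}
  T[2,3] 'bb' = {X3,X4}  orig:{}
  T[3,4] 'ba' = ∅
  T[0,2] 'bbb' = {B}
  T[1,3] 'bbb' = {B}
  T[2,4] 'bba' = ∅
  T[0,3] 'bbbb' = ∅
  T[1,4] 'bbba' = ∅
  T[0,4] 'bbbba' = ∅

S ∉ T[0,4] ⇒ NO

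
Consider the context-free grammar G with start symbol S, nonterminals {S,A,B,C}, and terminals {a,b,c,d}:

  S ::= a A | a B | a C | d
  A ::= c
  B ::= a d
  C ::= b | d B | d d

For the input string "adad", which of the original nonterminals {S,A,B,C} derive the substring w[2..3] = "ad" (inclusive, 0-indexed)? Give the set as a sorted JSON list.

Convert to CNF:
  S -> T0 A | T0 B | T0 C | d
  A -> c
  B -> T0 T1
  C -> T1 B | T1 T1 | b
  T0 -> a
  T1 -> d

CYK fill (cells [i..j] with 2 ≤ i ≤ j ≤ 3 only):
  cell(2,2) a: {T0}  orig:{}
  cell(3,3) d: {S,T1}  orig:{S}
  cell(2,3) ad: {B}

Original NTs in T[2,3] deriving "ad": ["B"]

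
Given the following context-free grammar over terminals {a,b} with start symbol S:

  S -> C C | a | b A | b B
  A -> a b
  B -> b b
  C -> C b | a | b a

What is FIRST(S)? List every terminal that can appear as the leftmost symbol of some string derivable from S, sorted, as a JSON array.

Compute FIRST by fixpoint:
iter 1:
  A via A→a b: +{a}
  B via B→b b: +{b}
  C via C→a: +{a}
  C via C→b a: +{b}
  S via S→C C: +{a,b}
  FIRST[S]={a,b}  FIRST[A]={a}  FIRST[B]={b}  FIRST[C]={a,b}
iter 2: — fixpoint
  FIRST[S]={a,b}  FIRST[A]={a}  FIRST[B]={b}  FIRST[C]={a,b}

FIRST(S) = ["a", "b"]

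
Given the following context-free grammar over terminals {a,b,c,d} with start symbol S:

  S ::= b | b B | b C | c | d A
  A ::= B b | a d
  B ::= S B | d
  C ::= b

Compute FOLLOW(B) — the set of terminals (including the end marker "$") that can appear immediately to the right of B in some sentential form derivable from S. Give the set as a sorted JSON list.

FIRST sets, iterate to fixpoint:
iter 1:
  A via A→a d: +{a}
  B via B→d: +{d}
  C via C→b: +{b}
  S via S→b: +{b}
  S via S→c: +{c}
  S via S→d A: +{d}
  FIRST[S]={b,c,d}  FIRST[A]={a}  FIRST[B]={d}  FIRST[C]={b}
iter 2:
  A via A→B b: +{d}
  B via B→S B: +{b,c}
  FIRST[S]={b,c,d}  FIRST[A]={a,d}  FIRST[B]={b,c,d}  FIRST[C]={b}
iter 3:
  A via A→B b: +{b,c}
  FIRST[S]={b,c,d}  FIRST[A]={a,b,c,d}  FIRST[B]={b,c,d}  FIRST[C]={b}
iter 4: (no change)
  FIRST[S]={b,c,d}  FIRST[A]={a,b,c,d}  FIRST[B]={b,c,d}  FIRST[C]={b}

FOLLOW sets:
seed FOLLOW(S) with $
round 1:
  A→B b: FOLLOW(B) ⊇ FIRST(b) = {b}; new: +{b}
  B→S B: FOLLOW(S) ⊇ FIRST(B) = {b,c,d}; new: +{b,c,d}
  S→b B: FOLLOW(B) ⊇ FOLLOW(S) ⊇ {$,b,c,d}; new: +{$,c,d}
  S→b C: FOLLOW(C) ⊇ FOLLOW(S) ⊇ {$,b,c,d}; new: +{$,b,c,d}
  S→d A: FOLLOW(A) ⊇ FOLLOW(S) ⊇ {$,b,c,d}; new: +{$,b,c,d}
  FOLLOW(S)={$,b,c,d}  FOLLOW(A)={$,b,c,d}  FOLLOW(B)={$,b,c,d}  FOLLOW(C)={$,b,c,d}
round 2: (no change)
  FOLLOW(S)={$,b,c,d}  FOLLOW(A)={$,b,c,d}  FOLLOW(B)={$,b,c,d}  FOLLOW(C)={$,b,c,d}

FOLLOW(B) = ["$", "b", "c", "d"]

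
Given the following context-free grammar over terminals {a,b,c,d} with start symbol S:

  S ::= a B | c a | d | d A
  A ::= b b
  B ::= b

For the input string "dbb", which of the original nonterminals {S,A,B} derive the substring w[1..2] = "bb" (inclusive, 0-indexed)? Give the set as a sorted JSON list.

CNF form of G:
  S -> T1 B | T2 T1 | T3 A | d
  A -> T0 T0
  B -> b
  T0 -> b
  T1 -> a
  T2 -> c
  T3 -> d

Fill CYK table bottom-up (cells [i..j] with 1 ≤ i ≤ j ≤ 2 only):
  [1..1]={B,T0}  "b"  orig:{B}
  [2..2]={B,T0}  "b"  orig:{B}
  [1..2]={A}  "bb"

Original NTs in T[1,2] deriving "bb": ["A"]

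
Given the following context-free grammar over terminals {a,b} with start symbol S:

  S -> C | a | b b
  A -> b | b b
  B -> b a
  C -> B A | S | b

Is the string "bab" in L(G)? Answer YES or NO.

Convert to CNF:
  S -> B A | T0 T0 | a | b
  A -> T0 T0 | b
  B -> T0 T1
  C -> B A | T0 T0 | a | b
  T0 -> b
  T1 -> a

Fill CYK table bottom-up:
  T[0,0] 'b' = {A,C,S,T0}  orig:{A,C,S}
  T[1,1] 'a' = {C,S,T1}  orig:{C,S}
  T[2,2] 'b' = {A,C,S,T0}  orig:{A,C,S}
  T[0,1] 'ba' = {B}
  T[1,2] 'ab' = ∅
  T[0,2] 'bab' = {C,S}

S ∈ T[0,2] ⇒ YES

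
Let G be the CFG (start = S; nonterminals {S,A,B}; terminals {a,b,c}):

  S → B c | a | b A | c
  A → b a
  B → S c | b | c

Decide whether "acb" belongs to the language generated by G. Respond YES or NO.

CNF form of G:
  S -> B T2 | T0 A | a | c
  A -> T0 T1
  B -> S T2 | b | c
  T0 -> b
  T1 -> a
  T2 -> c

CYK table (by increasing span):
  cell(0,0) a: {S,T1}  orig:{S}
  cell(1,1) c: {B,S,T2}  orig:{B,S}
  cell(2,2) b: {B,T0}  orig:{B}
  cell(0,1) ac: {B}
  cell(1,2) cb: ∅
  cell(0,2) acb: ∅

S ∉ T[0,2] ⇒ NO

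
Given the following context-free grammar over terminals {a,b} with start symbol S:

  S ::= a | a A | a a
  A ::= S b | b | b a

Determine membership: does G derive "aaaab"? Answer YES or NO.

Convert to CNF:
  S -> T1 A | T1 T1 | a
  A -> S T0 | T0 T1 | b
  T0 -> b
  T1 -> a

Fill CYK table bottom-up:
  cell(0,0) a: {S,T1}  orig:{S}
  cell(1,1) a: {S,T1}  orig:{S}
  cell(2,2) a: {S,T1}  orig:{S}
  cell(3,3) a: {S,T1}  orig:{S}
  cell(4,4) b: {A,T0}  orig:{A}
  cell(0,1) aa: {S}
  cell(1,2) aa: {S}
  cell(2,3) aa: {S}
  cell(3,4) ab: {A,S}
  cell(0,2) aaa: ∅
  cell(1,3) aaa: ∅
  cell(2,4) aab: {A,S}
  cell(0,3) aaaa: ∅
  cell(1,4) aaab: {S}
  cell(0,4) aaaab: ∅

S ∉ T[0,4] ⇒ NO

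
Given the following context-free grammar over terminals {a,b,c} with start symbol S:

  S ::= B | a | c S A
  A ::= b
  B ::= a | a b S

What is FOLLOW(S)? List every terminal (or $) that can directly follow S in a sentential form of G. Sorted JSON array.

FIRST iteration:
round 1:
  A via A→b: +{b}
  B via B→a: +{a}
  S via S→B: +{a}
  S via S→c S A: +{c}
  FIRST[S]={a,c}  FIRST[A]={b}  FIRST[B]={a}
round 2: done
  FIRST[S]={a,c}  FIRST[A]={b}  FIRST[B]={a}

Compute FOLLOW by fixpoint:
seed FOLLOW(S) with $
round 1:
  S→B: FOLLOW(B) ⊇ FOLLOW(S) ⊇ {$}; new: +{$}
  S→c S A: FOLLOW(S) ⊇ FIRST(A) = {b}; new: +{b}
  S→c S A: FOLLOW(A) ⊇ FOLLOW(S) ⊇ {$,b}; new: +{$,b}
  FOLLOW[S]={$,b}  FOLLOW[A]={$,b}  FOLLOW[B]={$}
round 2:
  S→B: FOLLOW(B) ⊇ FOLLOW(S) ⊇ {$,b}; new: +{b}
  FOLLOW[S]={$,b}  FOLLOW[A]={$,b}  FOLLOW[B]={$,b}
round 3: done
  FOLLOW[S]={$,b}  FOLLOW[A]={$,b}  FOLLOW[B]={$,b}

FOLLOW(S) = ["$", "b"]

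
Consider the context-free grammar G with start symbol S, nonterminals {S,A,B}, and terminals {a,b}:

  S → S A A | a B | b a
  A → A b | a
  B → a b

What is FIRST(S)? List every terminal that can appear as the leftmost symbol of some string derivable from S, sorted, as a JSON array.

FIRST iteration:
iter 1:
  A via A→a: +{a}
  B via B→a b: +{a}
  S via S→a B: +{a}
  S via S→b a: +{b}
  FIRST[S]={a,b}  FIRST[A]={a}  FIRST[B]={a}
iter 2: done
  FIRST[S]={a,b}  FIRST[A]={a}  FIRST[B]={a}

FIRST(S) = ["a", "b"]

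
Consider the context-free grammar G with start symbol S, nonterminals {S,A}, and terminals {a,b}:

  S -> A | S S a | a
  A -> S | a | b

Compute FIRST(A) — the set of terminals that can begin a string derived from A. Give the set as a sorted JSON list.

FIRST sets, iterate to fixpoint:
[1]
  A via A→a: +{a}
  A via A→b: +{b}
  S via S→A: +{a,b}
  FIRST(S)={a,b}  FIRST(A)={a,b}
[2] — fixpoint
  FIRST(S)={a,b}  FIRST(A)={a,b}

FIRST(A) = ["a", "b"]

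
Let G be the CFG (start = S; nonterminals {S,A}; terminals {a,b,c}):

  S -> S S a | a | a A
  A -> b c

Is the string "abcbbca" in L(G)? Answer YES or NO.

CNF form of G:
  S -> S X3 | T2 A | a
  A -> T0 T1
  T0 -> b
  T1 -> c
  T2 -> a
  X3 -> S T2

Fill CYK table bottom-up:
  T[0,0] 'a' = {S,T2}  orig:{S}
  T[1,1] 'b' = {T0}  orig:{}
  T[2,2] 'c' = {T1}  orig:{}
  T[3,3] 'b' = {T0}  orig:{}
  T[4,4] 'b' = {T0}  orig:{}
  T[5,5] 'c' = {T1}  orig:{}
  T[6,6] 'a' = {S,T2}  orig:{S}
  T[0,1] 'ab' = ∅
  T[1,2] 'bc' = {A}
  T[2,3] 'cb' = ∅
  T[3,4] 'bb' = ∅
  T[4,5] 'bc' = {A}
  T[5,6] 'ca' = ∅
  T[0,2] 'abc' = {S}
  T[1,3] 'bcb' = ∅
  T[2,4] 'cbb' = ∅
  T[3,5] 'bbc' = ∅
  T[4,6] 'bca' = ∅
  T[0,3] 'abcb' = ∅
  T[1,4] 'bcbb' = ∅
  T[2,5] 'cbbc' = ∅
  T[3,6] 'bbca' = ∅
  T[0,4] 'abcbb' = ∅
  T[1,5] 'bcbbc' = ∅
  T[2,6] 'cbbca' = ∅
  T[0,5] 'abcbbc' = ∅
  T[1,6] 'bcbbca' = ∅
  T[0,6] 'abcbbca' = ∅

S ∉ T[0,6] ⇒ NO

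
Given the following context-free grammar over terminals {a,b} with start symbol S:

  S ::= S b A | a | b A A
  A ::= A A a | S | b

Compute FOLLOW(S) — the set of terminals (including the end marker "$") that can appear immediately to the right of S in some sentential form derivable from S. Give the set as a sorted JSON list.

FIRST iteration:
[1]
  A via A→b: +{b}
  S via S→a: +{a}
  S via S→b A A: +{b}
  S: {a,b}  A: {b}
[2]
  A via A→S: +{a}
  S: {a,b}  A: {a,b}
[3] (stable)
  S: {a,b}  A: {a,b}

FOLLOW iteration:
initialize: $ ∈ FOLLOW(S)
[1]
  A→A A a: FOLLOW(A) ⊇ FIRST(A) = {a,b}; new: +{a,b}
  A→S: FOLLOW(S) ⊇ FOLLOW(A) ⊇ {a,b}; new: +{a,b}
  S→S b A: FOLLOW(A) ⊇ FOLLOW(S) ⊇ {$,a,b}; new: +{$}
  FOLLOW[S]={$,a,b}  FOLLOW[A]={$,a,b}
[2] (no change)
  FOLLOW[S]={$,a,b}  FOLLOW[A]={$,a,b}

FOLLOW(S) = ["$", "a", "b"]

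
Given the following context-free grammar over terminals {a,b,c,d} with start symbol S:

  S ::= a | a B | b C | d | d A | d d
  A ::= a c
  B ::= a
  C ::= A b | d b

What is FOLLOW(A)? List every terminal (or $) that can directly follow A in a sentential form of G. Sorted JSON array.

FIRST sets, iterate to fixpoint:
round 1:
  A via A→a c: +{a}
  B via B→a: +{a}
  C via C→A b: +{a}
  C via C→d b: +{d}
  S via S→a: +{a}
  S via S→b C: +{b}
  S via S→d: +{d}
  FIRST(S)={a,b,d}  FIRST(A)={a}  FIRST(B)={a}  FIRST(C)={a,d}
round 2: (no change)
  FIRST(S)={a,b,d}  FIRST(A)={a}  FIRST(B)={a}  FIRST(C)={a,d}

FOLLOW iteration:
seed FOLLOW(S) with $
pass 1:
  C→A b: FOLLOW(A) ⊇ FIRST(b) = {b}; new: +{b}
  S→a B: FOLLOW(B) ⊇ FOLLOW(S) ⊇ {$}; new: +{$}
  S→b C: FOLLOW(C) ⊇ FOLLOW(S) ⊇ {$}; new: +{$}
  S→d A: FOLLOW(A) ⊇ FOLLOW(S) ⊇ {$}; new: +{$}
  FOLLOW[S]={$}  FOLLOW[A]={$,b}  FOLLOW[B]={$}  FOLLOW[C]={$}
pass 2: done
  FOLLOW[S]={$}  FOLLOW[A]={$,b}  FOLLOW[B]={$}  FOLLOW[C]={$}

FOLLOW(A) = ["$", "b"]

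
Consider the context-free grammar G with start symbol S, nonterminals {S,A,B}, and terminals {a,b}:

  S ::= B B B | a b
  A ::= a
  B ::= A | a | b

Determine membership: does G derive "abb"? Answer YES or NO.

CNF form of G:
  S -> B X2 | T0 T1
  A -> a
  B -> a | b
  T0 -> a
  T1 -> b
  X2 -> B B

CYK fill:
  T[0,0] 'a' = {A,B,T0}  orig:{A,B}
  T[1,1] 'b' = {B,T1}  orig:{B}
  T[2,2] 'b' = {B,T1}  orig:{B}
  T[0,1] 'ab' = {S,X2}  orig:{S}
  T[1,2] 'bb' = {X2}  orig:{}
  T[0,2] 'abb' = {S}

S ∈ T[0,2] ⇒ YES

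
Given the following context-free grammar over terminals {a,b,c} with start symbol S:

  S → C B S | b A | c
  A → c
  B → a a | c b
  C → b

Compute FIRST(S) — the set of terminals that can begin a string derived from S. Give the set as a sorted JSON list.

FIRST iteration:
pass 1:
  A via A→c: +{c}
  B via B→a a: +{a}
  B via B→c b: +{c}
  C via C→b: +{b}
  S via S→C B S: +{b}
  S via S→c: +{c}
  FIRST[S]={b,c}  FIRST[A]={c}  FIRST[B]={a,c}  FIRST[C]={b}
pass 2: done
  FIRST[S]={b,c}  FIRST[A]={c}  FIRST[B]={a,c}  FIRST[C]={b}

FIRST(S) = ["b", "c"]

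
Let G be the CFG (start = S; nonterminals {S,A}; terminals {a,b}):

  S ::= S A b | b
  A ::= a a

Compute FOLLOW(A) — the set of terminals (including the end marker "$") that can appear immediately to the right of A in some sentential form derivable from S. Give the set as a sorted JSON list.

FIRST sets, iterate to fixpoint:
pass 1:
  A via A→a a: +{a}
  S via S→b: +{b}
  FIRST(S)={b}  FIRST(A)={a}
pass 2: (no change)
  FIRST(S)={b}  FIRST(A)={a}

Compute FOLLOW by fixpoint:
initialize: $ ∈ FOLLOW(S)
pass 1:
  S→S A b: FOLLOW(S) ⊇ FIRST(A) = {a}; new: +{a}
  S→S A b: FOLLOW(A) ⊇ FIRST(b) = {b}; new: +{b}
  FOLLOW[S]={$,a}  FOLLOW[A]={b}
pass 2: — fixpoint
  FOLLOW[S]={$,a}  FOLLOW[A]={b}

FOLLOW(A) = ["b"]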